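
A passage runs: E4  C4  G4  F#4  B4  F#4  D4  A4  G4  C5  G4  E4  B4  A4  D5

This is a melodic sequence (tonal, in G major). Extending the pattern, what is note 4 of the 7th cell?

The unit is 5 notes. Position-4 pitches of the 3 shown cells: F#4, G4, A4.
Extending up a 2nd: B4 → C5 → D5 → E5.

E5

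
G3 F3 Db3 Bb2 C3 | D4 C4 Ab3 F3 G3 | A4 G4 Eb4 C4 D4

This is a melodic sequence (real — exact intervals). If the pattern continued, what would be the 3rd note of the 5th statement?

F5

The unit is 5 notes. Position-3 pitches of the 3 shown cells: Db3, Ab3, Eb4.
Extending up a 5th: Bb4 → F5.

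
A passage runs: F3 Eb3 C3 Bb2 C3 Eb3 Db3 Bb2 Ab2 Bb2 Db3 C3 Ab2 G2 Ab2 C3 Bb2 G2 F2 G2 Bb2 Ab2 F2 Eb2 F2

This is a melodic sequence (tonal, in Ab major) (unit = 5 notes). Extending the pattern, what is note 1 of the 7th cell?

G2

Grouping in 5s, the 1st note of each cell is F3, Eb3, Db3, C3, Bb2.
Each moves down a 2nd. Continuing: Ab2 → G2.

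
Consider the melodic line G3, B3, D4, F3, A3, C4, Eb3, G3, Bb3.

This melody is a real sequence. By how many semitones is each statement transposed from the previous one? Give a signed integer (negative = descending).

-2

Unit = 3 notes; the statements start on G3, F3, Eb3, moving down a 2nd each time.
G3 to F3 spans -2 semitones.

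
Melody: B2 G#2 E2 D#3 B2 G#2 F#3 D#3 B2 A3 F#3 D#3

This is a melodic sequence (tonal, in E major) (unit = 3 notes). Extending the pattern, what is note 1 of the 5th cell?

C#4

Grouping in 3s, the 1st note of each cell is B2, D#3, F#3, A3.
From A3, up a 3rd gives C#4.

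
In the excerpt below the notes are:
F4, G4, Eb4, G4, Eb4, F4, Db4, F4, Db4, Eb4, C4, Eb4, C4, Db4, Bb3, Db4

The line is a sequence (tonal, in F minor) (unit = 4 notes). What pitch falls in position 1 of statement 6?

Ab3

The unit is 4 notes. Position-1 pitches of the 4 shown cells: F4, Eb4, Db4, C4.
Each moves down a 2nd. Continuing: Bb3 → Ab3.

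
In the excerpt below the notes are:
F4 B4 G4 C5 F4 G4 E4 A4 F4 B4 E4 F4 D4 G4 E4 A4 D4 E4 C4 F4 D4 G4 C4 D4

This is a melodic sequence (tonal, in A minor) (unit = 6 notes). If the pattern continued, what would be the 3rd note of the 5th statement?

C4

The unit is 6 notes. Position-3 pitches of the 4 shown cells: G4, F4, E4, D4.
One more down a 2nd gives C4.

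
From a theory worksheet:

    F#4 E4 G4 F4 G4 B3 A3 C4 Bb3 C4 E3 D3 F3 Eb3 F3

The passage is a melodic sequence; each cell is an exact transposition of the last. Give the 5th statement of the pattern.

Unit = 5 notes; the statements start on F#4, B3, E3, moving down a 5th each time.
Extending down a 5th: A2 → D2.
From D2 the exact shape gives D2 C2 Eb2 Db2 Eb2.

D2 C2 Eb2 Db2 Eb2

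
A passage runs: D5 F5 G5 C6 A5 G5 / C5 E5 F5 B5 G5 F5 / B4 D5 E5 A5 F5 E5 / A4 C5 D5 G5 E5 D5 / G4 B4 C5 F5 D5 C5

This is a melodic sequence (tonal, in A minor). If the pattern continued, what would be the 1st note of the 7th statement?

E4

The unit is 6 notes. Position-1 pitches of the 5 shown cells: D5, C5, B4, A4, G4.
Each moves down a 2nd. Continuing: F4 → E4.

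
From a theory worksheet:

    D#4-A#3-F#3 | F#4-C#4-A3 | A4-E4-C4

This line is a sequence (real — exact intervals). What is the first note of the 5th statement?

With a 3-note motive the entries are D#4, F#4, A4, each up a 3rd from the previous.
Extending the heads up a 3rd: C5 → Eb5.

Eb5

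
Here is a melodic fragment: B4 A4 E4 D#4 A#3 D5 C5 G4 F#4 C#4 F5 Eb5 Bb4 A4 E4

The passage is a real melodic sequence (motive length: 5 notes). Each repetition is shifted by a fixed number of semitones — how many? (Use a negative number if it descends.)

3

The 5-note cells begin on B4, D5, F5 — each up a 3rd from the last.
Counting half-steps from B4 to D5: 3.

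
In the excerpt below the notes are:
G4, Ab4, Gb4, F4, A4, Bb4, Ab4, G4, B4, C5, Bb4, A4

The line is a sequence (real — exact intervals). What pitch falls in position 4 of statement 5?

Grouping in 4s, the 4th note of each cell is F4, G4, A4.
Carrying that up a 2nd forward: B4 → C#5.

C#5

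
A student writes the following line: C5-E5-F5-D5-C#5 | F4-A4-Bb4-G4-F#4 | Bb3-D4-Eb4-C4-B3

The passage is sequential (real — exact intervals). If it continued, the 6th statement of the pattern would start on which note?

Unit = 5 notes; the statements start on C5, F4, Bb3, moving down a 5th each time.
Continuing: Eb3 → Ab2 → Db2. Statement 6 starts on Db2.

Db2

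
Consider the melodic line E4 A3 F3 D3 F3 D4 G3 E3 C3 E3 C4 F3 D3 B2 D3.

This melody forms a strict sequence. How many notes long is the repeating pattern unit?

15 notes total. Splitting into 3 groups of 5:
E4 A3 F3 D3 F3 | D4 G3 E3 C3 E3 | C4 F3 D3 B2 D3
Every group is a transposition down a 2nd of the one before; no shorter unit works.

5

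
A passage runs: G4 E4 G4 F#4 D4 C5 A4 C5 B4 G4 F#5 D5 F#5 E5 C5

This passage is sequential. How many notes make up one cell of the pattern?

There are 15 notes; a 5-note unit gives 3 cells:
G4 E4 G4 F#4 D4 | C5 A4 C5 B4 G4 | F#5 D5 F#5 E5 C5
Every group is a transposition up a 4th of the one before; no shorter unit works.

5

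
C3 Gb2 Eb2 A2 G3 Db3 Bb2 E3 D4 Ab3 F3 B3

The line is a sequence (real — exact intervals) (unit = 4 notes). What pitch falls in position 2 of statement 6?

F5

With 4-note cells, note 2 of each statement runs Gb2, Db3, Ab3.
Each moves up a 5th. Continuing: Eb4 → Bb4 → F5.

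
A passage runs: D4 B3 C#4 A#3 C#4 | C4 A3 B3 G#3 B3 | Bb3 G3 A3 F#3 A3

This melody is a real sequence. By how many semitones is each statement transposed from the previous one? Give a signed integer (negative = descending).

-2

With a 5-note motive the entries are D4, C4, Bb3, each down a 2nd from the previous.
D4→C4 is 60 − 62 = -2 semitones.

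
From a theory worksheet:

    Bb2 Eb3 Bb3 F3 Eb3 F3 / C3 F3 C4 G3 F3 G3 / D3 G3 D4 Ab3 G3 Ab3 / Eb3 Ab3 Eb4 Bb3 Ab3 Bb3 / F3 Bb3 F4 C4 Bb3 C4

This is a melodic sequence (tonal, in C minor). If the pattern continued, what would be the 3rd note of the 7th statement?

With 6-note cells, note 3 of each statement runs Bb3, C4, D4, Eb4, F4.
Each moves up a 2nd. Continuing: G4 → Ab4.

Ab4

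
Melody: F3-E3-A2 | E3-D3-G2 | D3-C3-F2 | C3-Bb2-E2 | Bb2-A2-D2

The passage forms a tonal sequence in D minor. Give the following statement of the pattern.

A2 G2 C2

The 3-note cells begin on F3, E3, D3, C3, Bb2 — each down a 2nd from the last.
From A2 the diatonic shape gives A2 G2 C2.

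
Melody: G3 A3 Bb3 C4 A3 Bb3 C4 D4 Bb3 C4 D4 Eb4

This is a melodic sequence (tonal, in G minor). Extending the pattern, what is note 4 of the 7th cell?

Bb4

The unit is 4 notes. Position-4 pitches of the 3 shown cells: C4, D4, Eb4.
Extending up a 2nd: F4 → G4 → A4 → Bb4.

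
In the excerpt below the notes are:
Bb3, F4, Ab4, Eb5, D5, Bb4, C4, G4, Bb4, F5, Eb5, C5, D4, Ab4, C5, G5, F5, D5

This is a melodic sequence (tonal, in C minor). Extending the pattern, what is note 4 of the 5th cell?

The unit is 6 notes. Position-4 pitches of the 3 shown cells: Eb5, F5, G5.
Carrying that up a 2nd forward: Ab5 → Bb5.

Bb5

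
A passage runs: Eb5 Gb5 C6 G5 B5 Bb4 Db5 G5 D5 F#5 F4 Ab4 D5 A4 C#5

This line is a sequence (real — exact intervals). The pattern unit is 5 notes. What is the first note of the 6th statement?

Taking 5-note groups, the heads are Eb5, Bb4, F4: the pattern moves down a 4th.
Extending the heads down a 4th: C4 → G3 → D3.

D3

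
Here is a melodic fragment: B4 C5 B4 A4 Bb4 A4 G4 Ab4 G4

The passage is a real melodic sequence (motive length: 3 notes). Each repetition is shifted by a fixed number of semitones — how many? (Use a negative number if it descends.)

-2

Taking 3-note groups, the heads are B4, A4, G4: the pattern moves down a 2nd.
B4→A4 is 69 − 71 = -2 semitones.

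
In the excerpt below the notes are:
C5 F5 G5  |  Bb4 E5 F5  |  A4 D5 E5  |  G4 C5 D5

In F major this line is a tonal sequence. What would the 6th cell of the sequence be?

With a 3-note motive the entries are C5, Bb4, A4, G4, each down a 2nd from the previous.
Extending down a 2nd: F4 → E4.
So cell 6 is E4 A4 Bb4.

E4 A4 Bb4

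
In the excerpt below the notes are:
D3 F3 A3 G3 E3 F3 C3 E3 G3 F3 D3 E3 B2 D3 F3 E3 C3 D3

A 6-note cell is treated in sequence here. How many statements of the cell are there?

3

18 notes in groups of 6 gives 18/6 = 3 statements.
Starts: D3, C3, B2 — each down a 2nd.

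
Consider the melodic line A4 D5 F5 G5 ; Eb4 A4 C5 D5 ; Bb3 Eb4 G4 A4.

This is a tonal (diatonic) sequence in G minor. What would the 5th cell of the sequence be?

C3 F3 A3 Bb3

With a 4-note motive the entries are A4, Eb4, Bb3, each down a 4th from the previous.
Carrying on: F3 → C3.
From C3 the diatonic shape gives C3 F3 A3 Bb3.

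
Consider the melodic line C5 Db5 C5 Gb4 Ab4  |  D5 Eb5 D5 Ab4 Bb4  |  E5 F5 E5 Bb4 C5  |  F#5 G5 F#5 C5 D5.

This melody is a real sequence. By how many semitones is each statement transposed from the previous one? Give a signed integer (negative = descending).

With a 5-note motive the entries are C5, D5, E5, F#5, each up a 2nd from the previous.
C5 to D5 spans +2 semitones.

2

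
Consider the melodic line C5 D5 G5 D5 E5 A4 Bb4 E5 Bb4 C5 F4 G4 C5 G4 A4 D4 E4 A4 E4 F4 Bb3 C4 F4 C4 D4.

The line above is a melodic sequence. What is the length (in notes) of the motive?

Try groups of 5 (5 cells in 25 notes):
C5 D5 G5 D5 E5 | A4 Bb4 E5 Bb4 C5 | F4 G4 C5 G4 A4 | D4 E4 A4 E4 F4 | Bb3 C4 F4 C4 D4
Every group is a transposition down a 3rd of the one before; no shorter unit works.

5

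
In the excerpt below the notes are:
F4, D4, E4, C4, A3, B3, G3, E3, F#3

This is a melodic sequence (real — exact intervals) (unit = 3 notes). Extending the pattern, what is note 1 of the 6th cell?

With 3-note cells, note 1 of each statement runs F4, C4, G3.
Each moves down a 4th. Continuing: D3 → A2 → E2.

E2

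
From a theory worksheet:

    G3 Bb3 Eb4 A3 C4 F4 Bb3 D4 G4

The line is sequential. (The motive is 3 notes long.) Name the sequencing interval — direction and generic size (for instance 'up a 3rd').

With a 3-note motive the entries are G3, A3, Bb3, each up a 2nd from the previous.
G3 to A3 is up a 2nd.

up a 2nd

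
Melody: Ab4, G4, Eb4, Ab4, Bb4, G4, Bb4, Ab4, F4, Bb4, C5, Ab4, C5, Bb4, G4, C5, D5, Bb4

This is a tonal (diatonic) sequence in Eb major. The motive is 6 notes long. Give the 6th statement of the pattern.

The 6-note cells begin on Ab4, Bb4, C5 — each up a 2nd from the last.
Extending up a 2nd: D5 → Eb5 → F5.
Statement 6 starts on F5 and keeps the same diatonic contour: F5 Eb5 C5 F5 G5 Eb5.

F5 Eb5 C5 F5 G5 Eb5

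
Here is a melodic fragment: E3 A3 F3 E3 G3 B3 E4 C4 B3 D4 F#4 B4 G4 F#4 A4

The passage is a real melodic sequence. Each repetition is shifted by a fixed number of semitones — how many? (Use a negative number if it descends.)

Taking 5-note groups, the heads are E3, B3, F#4: the pattern moves up a 5th.
E3 to B3 spans +7 semitones.

7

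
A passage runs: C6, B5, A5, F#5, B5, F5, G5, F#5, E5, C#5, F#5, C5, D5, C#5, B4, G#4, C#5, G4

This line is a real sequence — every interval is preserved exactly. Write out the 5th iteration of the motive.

With a 6-note motive the entries are C6, G5, D5, each down a 4th from the previous.
Continuing the starts: A4 → E4.
Statement 5 starts on E4 and keeps the same exact contour: E4 D#4 C#4 A#3 D#4 A3.

E4 D#4 C#4 A#3 D#4 A3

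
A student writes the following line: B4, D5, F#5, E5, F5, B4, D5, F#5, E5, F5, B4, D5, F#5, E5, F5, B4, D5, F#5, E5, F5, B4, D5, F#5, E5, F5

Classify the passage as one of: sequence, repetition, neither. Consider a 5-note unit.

Each 5-note cell is identical (B4 D5 F#5 E5 F5), restated at the same pitch.

repetition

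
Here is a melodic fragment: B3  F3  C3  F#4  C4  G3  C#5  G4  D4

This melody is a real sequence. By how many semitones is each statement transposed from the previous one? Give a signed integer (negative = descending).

Taking 3-note groups, the heads are B3, F#4, C#5: the pattern moves up a 5th.
Counting half-steps from B3 to F#4: 7.

7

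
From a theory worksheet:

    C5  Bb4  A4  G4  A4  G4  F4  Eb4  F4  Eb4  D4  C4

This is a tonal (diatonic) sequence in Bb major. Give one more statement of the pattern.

With a 4-note motive the entries are C5, A4, F4, each down a 3rd from the previous.
Statement 4 starts on D4 and keeps the same diatonic contour: D4 C4 Bb3 A3.

D4 C4 Bb3 A3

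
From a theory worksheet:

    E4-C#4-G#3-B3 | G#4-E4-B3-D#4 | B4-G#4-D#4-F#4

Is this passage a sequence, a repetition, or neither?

Each 4-note cell is the previous one transposed up a 3rd.

sequence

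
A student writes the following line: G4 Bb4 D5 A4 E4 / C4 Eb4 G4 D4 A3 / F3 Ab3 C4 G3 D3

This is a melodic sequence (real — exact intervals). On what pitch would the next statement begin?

Unit = 5 notes; the statements start on G4, C4, F3, moving down a 5th each time.
One more step down a 5th gives Bb2.

Bb2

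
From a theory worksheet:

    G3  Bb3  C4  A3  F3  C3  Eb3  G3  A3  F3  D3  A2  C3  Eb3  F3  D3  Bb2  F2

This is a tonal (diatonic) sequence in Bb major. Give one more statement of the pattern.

A2 C3 D3 Bb2 G2 D2

The 6-note cells begin on G3, Eb3, C3 — each down a 3rd from the last.
From A2 the diatonic shape gives A2 C3 D3 Bb2 G2 D2.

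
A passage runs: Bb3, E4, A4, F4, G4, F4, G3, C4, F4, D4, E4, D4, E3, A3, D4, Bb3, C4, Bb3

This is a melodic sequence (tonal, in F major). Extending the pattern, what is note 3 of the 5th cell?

Grouping in 6s, the 3rd note of each cell is A4, F4, D4.
Each moves down a 3rd. Continuing: Bb3 → G3.

G3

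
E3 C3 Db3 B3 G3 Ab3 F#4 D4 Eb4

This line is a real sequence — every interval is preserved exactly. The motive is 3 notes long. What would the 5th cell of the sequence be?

G#5 E5 F5

Taking 3-note groups, the heads are E3, B3, F#4: the pattern moves up a 5th.
Extending up a 5th: C#5 → G#5.
From G#5 the exact shape gives G#5 E5 F5.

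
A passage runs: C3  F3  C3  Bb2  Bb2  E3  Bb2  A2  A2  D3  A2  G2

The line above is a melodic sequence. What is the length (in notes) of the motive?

There are 12 notes; a 4-note unit gives 3 cells:
C3 F3 C3 Bb2 | Bb2 E3 Bb2 A2 | A2 D3 A2 G2
That's a consistent down a 2nd shift per cell, and no other grouping gives one.

4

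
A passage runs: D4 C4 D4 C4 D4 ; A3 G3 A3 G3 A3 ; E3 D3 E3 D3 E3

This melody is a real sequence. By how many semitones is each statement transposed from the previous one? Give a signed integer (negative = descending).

With a 5-note motive the entries are D4, A3, E3, each down a 4th from the previous.
D4→A3 is 57 − 62 = -5 semitones.

-5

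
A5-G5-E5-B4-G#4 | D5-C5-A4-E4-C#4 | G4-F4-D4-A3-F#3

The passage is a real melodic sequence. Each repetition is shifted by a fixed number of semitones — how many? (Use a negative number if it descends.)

-7

Taking 5-note groups, the heads are A5, D5, G4: the pattern moves down a 5th.
Counting half-steps from A5 to D5: -7.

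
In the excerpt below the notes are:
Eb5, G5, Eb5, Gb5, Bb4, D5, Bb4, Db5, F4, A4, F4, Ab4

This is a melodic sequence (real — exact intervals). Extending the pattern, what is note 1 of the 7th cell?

With 4-note cells, note 1 of each statement runs Eb5, Bb4, F4.
Carrying that down a 4th forward: C4 → G3 → D3 → A2.

A2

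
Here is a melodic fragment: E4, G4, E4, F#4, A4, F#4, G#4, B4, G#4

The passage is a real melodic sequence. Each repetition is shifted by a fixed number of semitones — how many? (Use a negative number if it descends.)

2

With a 3-note motive the entries are E4, F#4, G#4, each up a 2nd from the previous.
E4→F#4 is 66 − 64 = 2 semitones.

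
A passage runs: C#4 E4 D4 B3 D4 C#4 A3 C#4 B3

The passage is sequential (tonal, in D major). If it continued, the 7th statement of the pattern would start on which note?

The 3-note cells begin on C#4, B3, A3 — each down a 2nd from the last.
Continuing: G3 → F#3 → E3 → D3. Statement 7 starts on D3.

D3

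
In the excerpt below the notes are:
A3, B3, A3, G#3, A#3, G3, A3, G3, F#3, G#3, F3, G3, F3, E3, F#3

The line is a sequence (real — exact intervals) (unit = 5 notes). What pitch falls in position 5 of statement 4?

With 5-note cells, note 5 of each statement runs A#3, G#3, F#3.
From F#3, down a 2nd gives E3.

E3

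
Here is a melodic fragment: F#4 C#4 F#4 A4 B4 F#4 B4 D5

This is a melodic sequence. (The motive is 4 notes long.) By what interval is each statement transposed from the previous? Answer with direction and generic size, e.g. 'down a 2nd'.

up a 4th

The 4-note cells begin on F#4, B4 — each up a 4th from the last.
From F#4 to B4: up a 4th.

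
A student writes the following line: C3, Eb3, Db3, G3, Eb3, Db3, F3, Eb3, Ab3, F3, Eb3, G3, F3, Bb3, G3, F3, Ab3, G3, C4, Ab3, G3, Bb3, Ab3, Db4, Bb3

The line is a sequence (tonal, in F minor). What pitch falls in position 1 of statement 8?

The unit is 5 notes. Position-1 pitches of the 5 shown cells: C3, Db3, Eb3, F3, G3.
Each moves up a 2nd. Continuing: Ab3 → Bb3 → C4.

C4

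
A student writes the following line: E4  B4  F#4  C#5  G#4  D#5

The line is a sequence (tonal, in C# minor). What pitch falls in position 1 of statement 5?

Grouping in 2s, the 1st note of each cell is E4, F#4, G#4.
Extending up a 2nd: A4 → B4.

B4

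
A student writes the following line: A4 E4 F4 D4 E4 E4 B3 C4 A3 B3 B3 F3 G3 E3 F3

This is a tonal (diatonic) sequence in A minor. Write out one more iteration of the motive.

Unit = 5 notes; the statements start on A4, E4, B3, moving down a 4th each time.
So cell 4 is F3 C3 D3 B2 C3.

F3 C3 D3 B2 C3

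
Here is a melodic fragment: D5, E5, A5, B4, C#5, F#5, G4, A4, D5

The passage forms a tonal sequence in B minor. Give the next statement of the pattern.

E4 F#4 B4

With a 3-note motive the entries are D5, B4, G4, each down a 3rd from the previous.
So cell 4 is E4 F#4 B4.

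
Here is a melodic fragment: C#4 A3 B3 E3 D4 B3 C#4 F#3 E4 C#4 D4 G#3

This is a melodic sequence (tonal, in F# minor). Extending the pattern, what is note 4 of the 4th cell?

The unit is 4 notes. Position-4 pitches of the 3 shown cells: E3, F#3, G#3.
From G#3, up a 2nd gives A3.

A3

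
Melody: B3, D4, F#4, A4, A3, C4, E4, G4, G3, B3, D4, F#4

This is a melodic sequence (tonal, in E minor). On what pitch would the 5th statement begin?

The 4-note cells begin on B3, A3, G3 — each down a 2nd from the last.
Continuing: F#3 → E3. Statement 5 starts on E3.

E3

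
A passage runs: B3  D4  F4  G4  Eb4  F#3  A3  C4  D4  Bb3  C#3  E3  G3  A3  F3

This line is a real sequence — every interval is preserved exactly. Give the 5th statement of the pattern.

D#2 F#2 A2 B2 G2

The 5-note cells begin on B3, F#3, C#3 — each down a 4th from the last.
Carrying on: G#2 → D#2.
Statement 5 starts on D#2 and keeps the same exact contour: D#2 F#2 A2 B2 G2.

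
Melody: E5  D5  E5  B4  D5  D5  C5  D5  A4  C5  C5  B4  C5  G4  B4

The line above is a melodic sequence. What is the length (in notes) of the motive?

5

15 notes total. Splitting into 3 groups of 5:
E5 D5 E5 B4 D5 | D5 C5 D5 A4 C5 | C5 B4 C5 G4 B4
Each cell is the previous one down a 2nd — so the unit is 5 notes.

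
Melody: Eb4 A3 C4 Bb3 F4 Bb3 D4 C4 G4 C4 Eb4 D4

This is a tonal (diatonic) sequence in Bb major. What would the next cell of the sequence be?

With a 4-note motive the entries are Eb4, F4, G4, each up a 2nd from the previous.
From A4 the diatonic shape gives A4 D4 F4 Eb4.

A4 D4 F4 Eb4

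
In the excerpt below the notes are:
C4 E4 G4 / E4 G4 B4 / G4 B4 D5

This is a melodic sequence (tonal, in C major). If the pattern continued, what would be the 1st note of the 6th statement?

F5

Grouping in 3s, the 1st note of each cell is C4, E4, G4.
Each moves up a 3rd. Continuing: B4 → D5 → F5.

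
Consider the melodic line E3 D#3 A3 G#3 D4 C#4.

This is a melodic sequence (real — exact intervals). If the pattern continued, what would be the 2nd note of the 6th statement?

E5

The unit is 2 notes. Position-2 pitches of the 3 shown cells: D#3, G#3, C#4.
Extending up a 4th: F#4 → B4 → E5.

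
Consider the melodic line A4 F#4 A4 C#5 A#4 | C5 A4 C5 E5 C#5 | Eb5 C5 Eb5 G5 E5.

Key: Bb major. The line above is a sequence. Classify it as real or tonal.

real

Each cell has the same semitone pattern (-3, 3, 4, -3) — intervals are preserved exactly.
And F#4 lies outside Bb major, so the sequence is real rather than tonal.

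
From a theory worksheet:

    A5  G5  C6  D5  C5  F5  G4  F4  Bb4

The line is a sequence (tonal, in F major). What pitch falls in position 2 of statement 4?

Bb3

Grouping in 3s, the 2nd note of each cell is G5, C5, F4.
One more down a 5th gives Bb3.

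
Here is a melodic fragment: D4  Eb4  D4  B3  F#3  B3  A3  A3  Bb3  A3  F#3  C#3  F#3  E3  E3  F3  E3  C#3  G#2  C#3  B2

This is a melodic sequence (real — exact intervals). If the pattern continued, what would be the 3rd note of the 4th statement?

The unit is 7 notes. Position-3 pitches of the 3 shown cells: D4, A3, E3.
From E3, down a 4th gives B2.

B2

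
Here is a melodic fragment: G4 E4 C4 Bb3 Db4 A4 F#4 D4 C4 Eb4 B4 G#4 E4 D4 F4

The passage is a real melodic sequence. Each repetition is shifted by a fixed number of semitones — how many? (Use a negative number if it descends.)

The 5-note cells begin on G4, A4, B4 — each up a 2nd from the last.
G4→A4 is 69 − 67 = 2 semitones.

2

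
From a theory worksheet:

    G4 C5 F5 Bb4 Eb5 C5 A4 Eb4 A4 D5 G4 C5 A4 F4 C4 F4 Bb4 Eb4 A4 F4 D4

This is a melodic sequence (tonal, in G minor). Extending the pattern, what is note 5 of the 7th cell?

G3

With 7-note cells, note 5 of each statement runs Eb5, C5, A4.
Extending down a 3rd: F4 → D4 → Bb3 → G3.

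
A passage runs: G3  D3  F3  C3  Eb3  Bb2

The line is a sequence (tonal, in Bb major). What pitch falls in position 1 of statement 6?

Bb2

The unit is 2 notes. Position-1 pitches of the 3 shown cells: G3, F3, Eb3.
Carrying that down a 2nd forward: D3 → C3 → Bb2.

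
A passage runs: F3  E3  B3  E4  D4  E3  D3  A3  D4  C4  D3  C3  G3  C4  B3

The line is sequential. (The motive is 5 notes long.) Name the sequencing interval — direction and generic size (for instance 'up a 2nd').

Taking 5-note groups, the heads are F3, E3, D3: the pattern moves down a 2nd.
F3 to E3 is down a 2nd.

down a 2nd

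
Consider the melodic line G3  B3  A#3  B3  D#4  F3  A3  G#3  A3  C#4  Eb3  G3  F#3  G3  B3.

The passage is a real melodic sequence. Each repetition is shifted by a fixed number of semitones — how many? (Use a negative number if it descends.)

Taking 5-note groups, the heads are G3, F3, Eb3: the pattern moves down a 2nd.
Counting half-steps from G3 to F3: -2.

-2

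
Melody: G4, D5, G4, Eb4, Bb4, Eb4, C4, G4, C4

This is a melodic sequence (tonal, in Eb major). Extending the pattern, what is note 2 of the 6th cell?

Ab3

Grouping in 3s, the 2nd note of each cell is D5, Bb4, G4.
Extending down a 3rd: Eb4 → C4 → Ab3.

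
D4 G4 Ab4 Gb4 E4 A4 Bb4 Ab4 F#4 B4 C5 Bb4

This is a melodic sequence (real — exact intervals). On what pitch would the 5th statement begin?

The 4-note cells begin on D4, E4, F#4 — each up a 2nd from the last.
Continuing: G#4 → A#4. Statement 5 starts on A#4.

A#4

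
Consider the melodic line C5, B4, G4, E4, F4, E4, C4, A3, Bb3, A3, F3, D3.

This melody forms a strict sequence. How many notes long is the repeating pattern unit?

4

12 notes total. Splitting into 3 groups of 4:
C5 B4 G4 E4 | F4 E4 C4 A3 | Bb3 A3 F3 D3
That's a consistent down a 5th shift per cell, and no other grouping gives one.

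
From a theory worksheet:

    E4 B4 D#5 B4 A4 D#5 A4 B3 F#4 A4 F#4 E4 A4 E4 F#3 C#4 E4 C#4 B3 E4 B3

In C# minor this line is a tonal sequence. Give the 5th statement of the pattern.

The 7-note cells begin on E4, B3, F#3 — each down a 4th from the last.
Carrying on: C#3 → G#2.
From G#2 the diatonic shape gives G#2 D#3 F#3 D#3 C#3 F#3 C#3.

G#2 D#3 F#3 D#3 C#3 F#3 C#3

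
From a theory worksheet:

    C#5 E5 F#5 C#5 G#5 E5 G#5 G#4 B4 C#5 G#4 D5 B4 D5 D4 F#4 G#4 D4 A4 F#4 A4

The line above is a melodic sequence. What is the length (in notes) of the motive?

Try groups of 7 (3 cells in 21 notes):
C#5 E5 F#5 C#5 G#5 E5 G#5 | G#4 B4 C#5 G#4 D5 B4 D5 | D4 F#4 G#4 D4 A4 F#4 A4
Every group is a transposition down a 4th of the one before; no shorter unit works.

7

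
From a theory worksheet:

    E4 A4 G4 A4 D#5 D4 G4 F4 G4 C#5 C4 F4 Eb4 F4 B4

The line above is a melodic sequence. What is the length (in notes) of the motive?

15 notes total. Splitting into 3 groups of 5:
E4 A4 G4 A4 D#5 | D4 G4 F4 G4 C#5 | C4 F4 Eb4 F4 B4
That's a consistent down a 2nd shift per cell, and no other grouping gives one.

5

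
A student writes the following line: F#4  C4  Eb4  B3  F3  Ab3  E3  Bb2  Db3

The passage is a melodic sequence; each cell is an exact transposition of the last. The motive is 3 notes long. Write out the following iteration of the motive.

With a 3-note motive the entries are F#4, B3, E3, each down a 5th from the previous.
From A2 the exact shape gives A2 Eb2 Gb2.

A2 Eb2 Gb2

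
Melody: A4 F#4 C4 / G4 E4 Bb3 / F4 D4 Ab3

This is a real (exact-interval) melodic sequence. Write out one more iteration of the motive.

Eb4 C4 Gb3

Taking 3-note groups, the heads are A4, G4, F4: the pattern moves down a 2nd.
So cell 4 is Eb4 C4 Gb3.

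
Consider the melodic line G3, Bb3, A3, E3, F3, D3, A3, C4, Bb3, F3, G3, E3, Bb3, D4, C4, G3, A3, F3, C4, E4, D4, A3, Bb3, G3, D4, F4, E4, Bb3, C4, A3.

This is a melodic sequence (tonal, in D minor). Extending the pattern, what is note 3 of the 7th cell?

Grouping in 6s, the 3rd note of each cell is A3, Bb3, C4, D4, E4.
Each moves up a 2nd. Continuing: F4 → G4.

G4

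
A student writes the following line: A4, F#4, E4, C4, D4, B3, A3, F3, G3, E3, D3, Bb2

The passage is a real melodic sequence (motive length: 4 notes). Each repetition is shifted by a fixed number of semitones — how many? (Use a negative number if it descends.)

-7

With a 4-note motive the entries are A4, D4, G3, each down a 5th from the previous.
Counting half-steps from A4 to D4: -7.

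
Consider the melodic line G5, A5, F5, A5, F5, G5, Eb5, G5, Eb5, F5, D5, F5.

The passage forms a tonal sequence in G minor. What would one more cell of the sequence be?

D5 Eb5 C5 Eb5

Taking 4-note groups, the heads are G5, F5, Eb5: the pattern moves down a 2nd.
Statement 4 starts on D5 and keeps the same diatonic contour: D5 Eb5 C5 Eb5.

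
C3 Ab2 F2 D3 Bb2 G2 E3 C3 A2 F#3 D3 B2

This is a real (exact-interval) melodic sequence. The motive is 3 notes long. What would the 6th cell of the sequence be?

Taking 3-note groups, the heads are C3, D3, E3, F#3: the pattern moves up a 2nd.
Continuing the starts: G#3 → A#3.
So cell 6 is A#3 F#3 D#3.

A#3 F#3 D#3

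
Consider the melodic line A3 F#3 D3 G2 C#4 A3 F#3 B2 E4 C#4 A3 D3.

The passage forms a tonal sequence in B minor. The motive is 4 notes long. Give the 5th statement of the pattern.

B4 G4 E4 A3

Unit = 4 notes; the statements start on A3, C#4, E4, moving up a 3rd each time.
Continuing the starts: G4 → B4.
From B4 the diatonic shape gives B4 G4 E4 A3.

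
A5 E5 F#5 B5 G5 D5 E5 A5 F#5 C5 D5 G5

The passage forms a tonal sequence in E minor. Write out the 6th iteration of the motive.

The 4-note cells begin on A5, G5, F#5 — each down a 2nd from the last.
Carrying on: E5 → D5 → C5.
Statement 6 starts on C5 and keeps the same diatonic contour: C5 G4 A4 D5.

C5 G4 A4 D5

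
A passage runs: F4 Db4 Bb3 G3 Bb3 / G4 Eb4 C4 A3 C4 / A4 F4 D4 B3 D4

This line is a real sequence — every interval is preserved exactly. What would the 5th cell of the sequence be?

C#5 A4 F#4 D#4 F#4

The 5-note cells begin on F4, G4, A4 — each up a 2nd from the last.
Extending up a 2nd: B4 → C#5.
So cell 5 is C#5 A4 F#4 D#4 F#4.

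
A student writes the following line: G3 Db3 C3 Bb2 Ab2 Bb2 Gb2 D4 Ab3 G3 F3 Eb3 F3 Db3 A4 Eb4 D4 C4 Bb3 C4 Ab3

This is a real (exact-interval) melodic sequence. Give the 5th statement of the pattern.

B5 F5 E5 D5 C5 D5 Bb4

The 7-note cells begin on G3, D4, A4 — each up a 5th from the last.
Continuing the starts: E5 → B5.
From B5 the exact shape gives B5 F5 E5 D5 C5 D5 Bb4.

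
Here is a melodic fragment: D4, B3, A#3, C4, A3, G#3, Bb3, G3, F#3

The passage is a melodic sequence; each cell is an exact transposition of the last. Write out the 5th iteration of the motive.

With a 3-note motive the entries are D4, C4, Bb3, each down a 2nd from the previous.
Continuing the starts: Ab3 → Gb3.
Statement 5 starts on Gb3 and keeps the same exact contour: Gb3 Eb3 D3.

Gb3 Eb3 D3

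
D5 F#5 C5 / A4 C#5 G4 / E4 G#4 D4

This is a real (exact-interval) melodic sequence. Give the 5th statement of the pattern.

The 3-note cells begin on D5, A4, E4 — each down a 4th from the last.
Continuing the starts: B3 → F#3.
From F#3 the exact shape gives F#3 A#3 E3.

F#3 A#3 E3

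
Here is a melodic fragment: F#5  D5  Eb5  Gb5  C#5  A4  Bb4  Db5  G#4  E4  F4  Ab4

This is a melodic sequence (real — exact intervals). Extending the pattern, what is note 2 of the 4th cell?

B3

Grouping in 4s, the 2nd note of each cell is D5, A4, E4.
One more down a 4th gives B3.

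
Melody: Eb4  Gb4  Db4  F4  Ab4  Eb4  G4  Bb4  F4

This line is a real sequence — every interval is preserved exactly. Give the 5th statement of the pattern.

Unit = 3 notes; the statements start on Eb4, F4, G4, moving up a 2nd each time.
Extending up a 2nd: A4 → B4.
So cell 5 is B4 D5 A4.

B4 D5 A4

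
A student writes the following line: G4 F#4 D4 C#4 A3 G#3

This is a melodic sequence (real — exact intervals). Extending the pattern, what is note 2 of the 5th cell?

With 2-note cells, note 2 of each statement runs F#4, C#4, G#3.
Carrying that down a 4th forward: D#3 → A#2.

A#2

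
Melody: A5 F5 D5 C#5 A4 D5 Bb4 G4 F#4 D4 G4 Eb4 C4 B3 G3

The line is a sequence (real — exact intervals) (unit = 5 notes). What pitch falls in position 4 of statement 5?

A2

With 5-note cells, note 4 of each statement runs C#5, F#4, B3.
Carrying that down a 5th forward: E3 → A2.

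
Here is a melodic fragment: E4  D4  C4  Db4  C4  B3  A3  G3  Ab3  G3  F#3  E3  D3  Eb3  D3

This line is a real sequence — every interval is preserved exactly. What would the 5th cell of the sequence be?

G#2 F#2 E2 F2 E2

With a 5-note motive the entries are E4, B3, F#3, each down a 4th from the previous.
Extending down a 4th: C#3 → G#2.
So cell 5 is G#2 F#2 E2 F2 E2.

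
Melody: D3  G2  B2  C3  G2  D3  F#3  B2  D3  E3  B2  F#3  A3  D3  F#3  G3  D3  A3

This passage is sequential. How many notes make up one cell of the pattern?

6

Try groups of 6 (3 cells in 18 notes):
D3 G2 B2 C3 G2 D3 | F#3 B2 D3 E3 B2 F#3 | A3 D3 F#3 G3 D3 A3
Each cell is the previous one up a 3rd — so the unit is 6 notes.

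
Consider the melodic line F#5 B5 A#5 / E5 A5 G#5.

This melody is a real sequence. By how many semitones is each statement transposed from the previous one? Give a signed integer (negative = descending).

-2

Taking 3-note groups, the heads are F#5, E5: the pattern moves down a 2nd.
Counting half-steps from F#5 to E5: -2.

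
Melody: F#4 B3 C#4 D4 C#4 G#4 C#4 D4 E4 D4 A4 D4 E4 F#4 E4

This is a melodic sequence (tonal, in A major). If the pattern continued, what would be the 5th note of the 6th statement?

The unit is 5 notes. Position-5 pitches of the 3 shown cells: C#4, D4, E4.
Carrying that up a 2nd forward: F#4 → G#4 → A4.

A4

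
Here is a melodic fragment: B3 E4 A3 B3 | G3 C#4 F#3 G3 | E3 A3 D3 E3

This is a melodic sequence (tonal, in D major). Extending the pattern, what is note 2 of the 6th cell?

B2

Grouping in 4s, the 2nd note of each cell is E4, C#4, A3.
Carrying that down a 3rd forward: F#3 → D3 → B2.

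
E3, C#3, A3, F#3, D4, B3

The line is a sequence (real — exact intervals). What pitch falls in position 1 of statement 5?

C5

The unit is 2 notes. Position-1 pitches of the 3 shown cells: E3, A3, D4.
Each moves up a 4th. Continuing: G4 → C5.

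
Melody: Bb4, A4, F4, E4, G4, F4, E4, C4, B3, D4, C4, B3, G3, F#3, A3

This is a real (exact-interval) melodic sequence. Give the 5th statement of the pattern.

D3 C#3 A2 G#2 B2

With a 5-note motive the entries are Bb4, F4, C4, each down a 4th from the previous.
Carrying on: G3 → D3.
From D3 the exact shape gives D3 C#3 A2 G#2 B2.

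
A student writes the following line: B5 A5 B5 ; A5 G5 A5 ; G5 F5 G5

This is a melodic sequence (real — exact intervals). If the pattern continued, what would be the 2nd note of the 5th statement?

Db5

Grouping in 3s, the 2nd note of each cell is A5, G5, F5.
Each moves down a 2nd. Continuing: Eb5 → Db5.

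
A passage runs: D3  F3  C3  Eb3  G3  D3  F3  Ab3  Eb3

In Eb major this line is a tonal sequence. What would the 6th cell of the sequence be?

Bb3 D4 Ab3

With a 3-note motive the entries are D3, Eb3, F3, each up a 2nd from the previous.
Extending up a 2nd: G3 → Ab3 → Bb3.
Statement 6 starts on Bb3 and keeps the same diatonic contour: Bb3 D4 Ab3.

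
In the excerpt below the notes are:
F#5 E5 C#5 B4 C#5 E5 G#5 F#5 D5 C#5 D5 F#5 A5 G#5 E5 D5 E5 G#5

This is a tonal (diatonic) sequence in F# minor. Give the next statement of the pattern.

The 6-note cells begin on F#5, G#5, A5 — each up a 2nd from the last.
So cell 4 is B5 A5 F#5 E5 F#5 A5.

B5 A5 F#5 E5 F#5 A5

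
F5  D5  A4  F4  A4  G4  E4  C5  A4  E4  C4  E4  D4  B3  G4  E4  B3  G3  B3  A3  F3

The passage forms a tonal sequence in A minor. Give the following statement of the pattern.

With a 7-note motive the entries are F5, C5, G4, each down a 4th from the previous.
Statement 4 starts on D4 and keeps the same diatonic contour: D4 B3 F3 D3 F3 E3 C3.

D4 B3 F3 D3 F3 E3 C3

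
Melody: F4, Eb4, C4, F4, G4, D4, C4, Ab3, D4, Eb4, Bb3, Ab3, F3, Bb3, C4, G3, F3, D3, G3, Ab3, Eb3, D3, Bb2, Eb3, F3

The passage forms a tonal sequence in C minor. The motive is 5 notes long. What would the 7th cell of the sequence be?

Ab2 G2 Eb2 Ab2 Bb2

With a 5-note motive the entries are F4, D4, Bb3, G3, Eb3, each down a 3rd from the previous.
Continuing the starts: C3 → Ab2.
Statement 7 starts on Ab2 and keeps the same diatonic contour: Ab2 G2 Eb2 Ab2 Bb2.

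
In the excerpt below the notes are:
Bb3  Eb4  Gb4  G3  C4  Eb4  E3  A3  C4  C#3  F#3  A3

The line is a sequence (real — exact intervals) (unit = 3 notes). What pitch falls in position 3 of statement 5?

F#3

The unit is 3 notes. Position-3 pitches of the 4 shown cells: Gb4, Eb4, C4, A3.
From A3, down a 3rd gives F#3.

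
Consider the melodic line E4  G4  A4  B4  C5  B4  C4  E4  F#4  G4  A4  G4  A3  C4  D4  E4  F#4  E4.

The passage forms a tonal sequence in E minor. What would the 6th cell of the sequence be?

Taking 6-note groups, the heads are E4, C4, A3: the pattern moves down a 3rd.
Continuing the starts: F#3 → D3 → B2.
So cell 6 is B2 D3 E3 F#3 G3 F#3.

B2 D3 E3 F#3 G3 F#3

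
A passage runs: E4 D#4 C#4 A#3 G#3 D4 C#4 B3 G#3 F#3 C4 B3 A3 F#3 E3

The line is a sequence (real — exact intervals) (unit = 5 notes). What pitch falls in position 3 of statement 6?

Eb3

The unit is 5 notes. Position-3 pitches of the 3 shown cells: C#4, B3, A3.
Each moves down a 2nd. Continuing: G3 → F3 → Eb3.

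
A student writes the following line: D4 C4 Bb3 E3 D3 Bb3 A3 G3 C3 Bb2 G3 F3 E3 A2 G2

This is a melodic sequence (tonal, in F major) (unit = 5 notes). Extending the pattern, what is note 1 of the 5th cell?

Grouping in 5s, the 1st note of each cell is D4, Bb3, G3.
Each moves down a 3rd. Continuing: E3 → C3.

C3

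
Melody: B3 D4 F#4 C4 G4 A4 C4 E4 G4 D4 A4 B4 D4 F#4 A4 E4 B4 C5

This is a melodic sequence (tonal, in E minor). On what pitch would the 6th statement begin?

Taking 6-note groups, the heads are B3, C4, D4: the pattern moves up a 2nd.
Continuing: E4 → F#4 → G4. Statement 6 starts on G4.

G4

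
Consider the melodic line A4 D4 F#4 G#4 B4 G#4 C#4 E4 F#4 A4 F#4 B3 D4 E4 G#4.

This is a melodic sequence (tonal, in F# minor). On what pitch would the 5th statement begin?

D4

The 5-note cells begin on A4, G#4, F#4 — each down a 2nd from the last.
Continuing: E4 → D4. Statement 5 starts on D4.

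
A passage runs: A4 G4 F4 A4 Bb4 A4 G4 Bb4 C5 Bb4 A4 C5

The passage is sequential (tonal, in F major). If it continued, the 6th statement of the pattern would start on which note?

F5

Taking 4-note groups, the heads are A4, Bb4, C5: the pattern moves up a 2nd.
Continuing: D5 → E5 → F5. Statement 6 starts on F5.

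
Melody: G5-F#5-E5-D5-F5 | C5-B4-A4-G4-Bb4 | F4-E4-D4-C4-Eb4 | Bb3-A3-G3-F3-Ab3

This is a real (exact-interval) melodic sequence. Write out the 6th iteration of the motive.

With a 5-note motive the entries are G5, C5, F4, Bb3, each down a 5th from the previous.
Continuing the starts: Eb3 → Ab2.
Statement 6 starts on Ab2 and keeps the same exact contour: Ab2 G2 F2 Eb2 Gb2.

Ab2 G2 F2 Eb2 Gb2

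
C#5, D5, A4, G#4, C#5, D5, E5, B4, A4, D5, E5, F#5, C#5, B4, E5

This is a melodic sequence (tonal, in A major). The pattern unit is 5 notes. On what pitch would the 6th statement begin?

Unit = 5 notes; the statements start on C#5, D5, E5, moving up a 2nd each time.
Continuing: F#5 → G#5 → A5. Statement 6 starts on A5.

A5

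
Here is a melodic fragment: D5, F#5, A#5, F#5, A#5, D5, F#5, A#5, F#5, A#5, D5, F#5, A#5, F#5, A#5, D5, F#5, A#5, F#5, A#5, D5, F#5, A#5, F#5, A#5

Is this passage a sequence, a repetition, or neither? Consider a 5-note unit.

repetition

Each 5-note cell is identical (D5 F#5 A#5 F#5 A#5), restated at the same pitch.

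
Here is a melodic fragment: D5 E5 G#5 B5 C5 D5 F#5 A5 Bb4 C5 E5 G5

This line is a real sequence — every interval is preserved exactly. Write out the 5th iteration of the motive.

Gb4 Ab4 C5 Eb5

Unit = 4 notes; the statements start on D5, C5, Bb4, moving down a 2nd each time.
Carrying on: Ab4 → Gb4.
Statement 5 starts on Gb4 and keeps the same exact contour: Gb4 Ab4 C5 Eb5.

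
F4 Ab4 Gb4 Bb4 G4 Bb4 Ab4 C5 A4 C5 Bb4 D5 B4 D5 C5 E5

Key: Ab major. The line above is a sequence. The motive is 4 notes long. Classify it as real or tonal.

Each cell has the same semitone pattern (3, -2, 4) — intervals are preserved exactly.
And Gb4 lies outside Ab major, so the sequence is real rather than tonal.

real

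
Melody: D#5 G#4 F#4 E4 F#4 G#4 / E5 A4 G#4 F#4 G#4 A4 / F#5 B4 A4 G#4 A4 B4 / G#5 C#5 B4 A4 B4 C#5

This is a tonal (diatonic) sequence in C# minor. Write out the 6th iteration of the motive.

B5 E5 D#5 C#5 D#5 E5

The 6-note cells begin on D#5, E5, F#5, G#5 — each up a 2nd from the last.
Extending up a 2nd: A5 → B5.
So cell 6 is B5 E5 D#5 C#5 D#5 E5.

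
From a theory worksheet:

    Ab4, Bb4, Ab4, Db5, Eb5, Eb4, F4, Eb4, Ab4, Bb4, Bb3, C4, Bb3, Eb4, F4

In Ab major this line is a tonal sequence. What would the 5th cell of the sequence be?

Taking 5-note groups, the heads are Ab4, Eb4, Bb3: the pattern moves down a 4th.
Extending down a 4th: F3 → C3.
From C3 the diatonic shape gives C3 Db3 C3 F3 G3.

C3 Db3 C3 F3 G3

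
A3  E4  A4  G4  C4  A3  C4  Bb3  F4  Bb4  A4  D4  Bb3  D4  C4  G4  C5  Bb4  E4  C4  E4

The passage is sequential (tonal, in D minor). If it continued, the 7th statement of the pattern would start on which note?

G4

The 7-note cells begin on A3, Bb3, C4 — each up a 2nd from the last.
Extending the heads up a 2nd: D4 → E4 → F4 → G4.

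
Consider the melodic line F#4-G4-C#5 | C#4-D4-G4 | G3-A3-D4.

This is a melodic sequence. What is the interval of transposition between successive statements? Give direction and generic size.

down a 4th

Unit = 3 notes; the statements start on F#4, C#4, G3, moving down a 4th each time.
F#4 to C#4 is down a 4th.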